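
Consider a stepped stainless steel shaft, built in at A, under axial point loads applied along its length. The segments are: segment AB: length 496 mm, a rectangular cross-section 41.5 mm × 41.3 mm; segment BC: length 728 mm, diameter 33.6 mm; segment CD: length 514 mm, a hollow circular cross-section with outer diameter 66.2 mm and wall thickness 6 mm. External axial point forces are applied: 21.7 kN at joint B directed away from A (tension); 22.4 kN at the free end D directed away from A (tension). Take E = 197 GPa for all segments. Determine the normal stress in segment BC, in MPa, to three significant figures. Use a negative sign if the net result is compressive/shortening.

Internal axial forces (sectioning from the free end, tension +): N_CD = 22.4 kN, N_BC = 22.4 kN, N_AB = 44.1 kN.
A_BC = 886.7 mm².
σ_BC = N_BC/A_BC = 22400/886.7 = 25.26 MPa.

25.3 MPa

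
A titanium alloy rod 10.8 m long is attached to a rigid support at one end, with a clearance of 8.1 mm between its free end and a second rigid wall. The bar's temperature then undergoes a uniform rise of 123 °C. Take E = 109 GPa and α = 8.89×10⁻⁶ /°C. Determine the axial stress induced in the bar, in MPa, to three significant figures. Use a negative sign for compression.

Free thermal expansion αLΔT = 8.89e-6 · 10800 · 123 = 11.81 mm.
The walls engage after the gap closes; constrained expansion = 11.81 − 8.1 = 3.709 mm.
The walls impose strain ε = −(3.709)/10800 = -3.4347e-04; σ = Eε = 109000 · -3.4347e-04 = -37.44 MPa.

-37.4 MPa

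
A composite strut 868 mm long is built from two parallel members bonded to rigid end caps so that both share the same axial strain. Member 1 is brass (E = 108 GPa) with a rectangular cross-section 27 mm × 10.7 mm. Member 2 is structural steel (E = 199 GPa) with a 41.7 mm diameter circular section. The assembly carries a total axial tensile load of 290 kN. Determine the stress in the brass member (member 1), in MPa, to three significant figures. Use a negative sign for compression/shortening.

103 MPa

A_1 = 288.9 mm².
A_2 = 1366 mm².
Equal strain + equilibrium ⇒ each member carries load in proportion to AE: A₁E₁ = 31200000 N, A₂E₂ = 271800000 N, ΣAE = 303000000 N.
σ₁ = P·E₁/ΣAE = 290000·108000/303000000 = 103.4 MPa.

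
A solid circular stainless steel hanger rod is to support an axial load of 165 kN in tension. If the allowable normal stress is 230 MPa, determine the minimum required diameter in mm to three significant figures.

Required area A ≥ P/σ_allow = 165000/230 = 717.4 mm².
For a solid circular section, d ≥ √(4A/π) = 30.22 mm.

30.2 mm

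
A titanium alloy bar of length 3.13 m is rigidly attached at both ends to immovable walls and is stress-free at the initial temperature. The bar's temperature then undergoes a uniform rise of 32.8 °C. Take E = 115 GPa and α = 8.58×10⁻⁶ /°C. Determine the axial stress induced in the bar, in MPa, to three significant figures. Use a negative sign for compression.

-32.4 MPa

Free thermal expansion αLΔT = 8.58e-6 · 3130 · 32.8 = 0.8809 mm.
The walls impose strain ε = −(0.8809)/3130 = -2.8142e-04; σ = Eε = 115000 · -2.8142e-04 = -32.36 MPa.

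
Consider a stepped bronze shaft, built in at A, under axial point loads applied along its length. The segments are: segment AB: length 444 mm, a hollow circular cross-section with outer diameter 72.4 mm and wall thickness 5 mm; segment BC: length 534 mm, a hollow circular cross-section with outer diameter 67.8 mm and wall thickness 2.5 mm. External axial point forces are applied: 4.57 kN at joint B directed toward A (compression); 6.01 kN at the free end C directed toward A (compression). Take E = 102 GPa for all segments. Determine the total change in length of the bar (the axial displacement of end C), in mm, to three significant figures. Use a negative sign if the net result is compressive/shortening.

Internal axial forces (sectioning from the free end, tension +): N_BC = -6.01 kN, N_AB = -10.58 kN.
A_AB = 1059 mm².
A_BC = 512.9 mm².
δ_AB = -10580·444/(1059·102000) = -0.0435 mm
δ_BC = -6010·534/(512.9·102000) = -0.06135 mm
δ = Σδ_i = -0.1048 mm.

-0.105 mm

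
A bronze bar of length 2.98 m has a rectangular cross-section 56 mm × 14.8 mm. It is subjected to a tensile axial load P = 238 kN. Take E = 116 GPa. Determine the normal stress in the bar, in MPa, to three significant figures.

A = 828.8 mm².
σ = N/A = 238000/828.8 = 287.2 MPa.

287 MPa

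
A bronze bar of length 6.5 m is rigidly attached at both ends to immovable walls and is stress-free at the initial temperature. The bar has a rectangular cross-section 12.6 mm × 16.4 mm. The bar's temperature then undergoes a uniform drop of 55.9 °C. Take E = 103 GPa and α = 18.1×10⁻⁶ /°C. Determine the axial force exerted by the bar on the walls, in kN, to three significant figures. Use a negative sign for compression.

Free thermal expansion αLΔT = 18.1e-6 · 6500 · -55.9 = -6.577 mm.
The walls impose strain ε = −(-6.577)/6500 = 1.0118e-03; σ = Eε = 103000 · 1.0118e-03 = 104.2 MPa.
Wall reaction R = σ·A = 104.2·206.6 = 21530 N = 21.53 kN.

21.5 kN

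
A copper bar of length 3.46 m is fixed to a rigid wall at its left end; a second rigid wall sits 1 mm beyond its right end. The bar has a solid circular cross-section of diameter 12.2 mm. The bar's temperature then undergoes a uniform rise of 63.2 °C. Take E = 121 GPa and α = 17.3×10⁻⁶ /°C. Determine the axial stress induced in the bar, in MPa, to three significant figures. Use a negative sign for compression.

-97.3 MPa

Free thermal expansion αLΔT = 17.3e-6 · 3460 · 63.2 = 3.783 mm.
The walls engage after the gap closes; constrained expansion = 3.783 − 1 = 2.783 mm.
The walls impose strain ε = −(2.783)/3460 = -8.0434e-04; σ = Eε = 121000 · -8.0434e-04 = -97.33 MPa.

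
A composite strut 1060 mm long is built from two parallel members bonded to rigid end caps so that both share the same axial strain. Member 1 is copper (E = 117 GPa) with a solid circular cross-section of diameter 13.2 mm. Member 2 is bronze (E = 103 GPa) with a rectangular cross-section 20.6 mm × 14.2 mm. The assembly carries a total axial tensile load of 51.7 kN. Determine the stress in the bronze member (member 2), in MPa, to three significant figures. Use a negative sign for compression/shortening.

115 MPa

A_1 = 136.8 mm².
A_2 = 292.5 mm².
Equal strain + equilibrium ⇒ each member carries load in proportion to AE: A₁E₁ = 16010000 N, A₂E₂ = 30130000 N, ΣAE = 46140000 N.
σ₂ = P·E₂/ΣAE = 51700·103000/46140000 = 115.4 MPa.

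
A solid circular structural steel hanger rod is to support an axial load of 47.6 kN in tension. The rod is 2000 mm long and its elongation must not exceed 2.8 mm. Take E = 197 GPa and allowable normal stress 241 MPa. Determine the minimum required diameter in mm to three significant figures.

15.9 mm

Required area A ≥ P/σ_allow = 47600/241 = 197.5 mm².
For a solid circular section, d ≥ √(4A/π) = 15.86 mm.
Elongation limit: A ≥ PL/(Eδ_allow) = 47600·2000/(197000·2.8) = 172.6 mm² ⇒ d ≥ 14.82 mm.
The stress limit governs.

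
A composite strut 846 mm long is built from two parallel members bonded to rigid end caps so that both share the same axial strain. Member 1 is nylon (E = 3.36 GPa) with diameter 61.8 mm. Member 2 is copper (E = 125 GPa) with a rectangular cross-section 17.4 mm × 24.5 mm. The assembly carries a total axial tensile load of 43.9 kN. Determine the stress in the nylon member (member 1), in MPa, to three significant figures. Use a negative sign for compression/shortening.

A_1 = 3000 mm².
A_2 = 426.3 mm².
Equal strain + equilibrium ⇒ each member carries load in proportion to AE: A₁E₁ = 10080000 N, A₂E₂ = 53290000 N, ΣAE = 63370000 N.
σ₁ = P·E₁/ΣAE = 43900·3360/63370000 = 2.328 MPa.

2.33 MPa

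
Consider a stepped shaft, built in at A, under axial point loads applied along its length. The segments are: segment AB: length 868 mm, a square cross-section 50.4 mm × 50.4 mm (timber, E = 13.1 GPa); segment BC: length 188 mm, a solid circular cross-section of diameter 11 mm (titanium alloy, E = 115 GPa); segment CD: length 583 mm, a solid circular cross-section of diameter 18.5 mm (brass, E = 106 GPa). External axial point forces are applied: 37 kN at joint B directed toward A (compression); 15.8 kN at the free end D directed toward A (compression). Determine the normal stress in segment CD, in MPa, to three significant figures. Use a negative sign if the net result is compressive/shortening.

Internal axial forces (sectioning from the free end, tension +): N_CD = -15.8 kN, N_BC = -15.8 kN, N_AB = -52.8 kN.
A_CD = 268.8 mm².
σ_CD = N_CD/A_CD = -15800/268.8 = -58.78 MPa.

-58.8 MPa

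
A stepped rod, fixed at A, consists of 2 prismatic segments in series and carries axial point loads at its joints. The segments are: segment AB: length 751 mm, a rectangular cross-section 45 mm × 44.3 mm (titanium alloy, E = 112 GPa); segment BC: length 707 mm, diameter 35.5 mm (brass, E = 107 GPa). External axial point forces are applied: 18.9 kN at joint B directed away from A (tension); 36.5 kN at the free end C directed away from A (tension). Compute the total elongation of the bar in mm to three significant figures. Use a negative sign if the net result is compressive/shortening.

0.430 mm

Internal axial forces (sectioning from the free end, tension +): N_BC = 36.5 kN, N_AB = 55.4 kN.
A_AB = 1993 mm².
A_BC = 989.8 mm².
δ_AB = 55400·751/(1993·112000) = 0.1863 mm
δ_BC = 36500·707/(989.8·107000) = 0.2437 mm
δ = Σδ_i = 0.43 mm.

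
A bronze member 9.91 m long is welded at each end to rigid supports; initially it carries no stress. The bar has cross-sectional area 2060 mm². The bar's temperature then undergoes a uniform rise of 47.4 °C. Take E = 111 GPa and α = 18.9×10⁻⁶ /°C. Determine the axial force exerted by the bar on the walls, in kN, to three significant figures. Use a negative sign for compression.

Free thermal expansion αLΔT = 18.9e-6 · 9910 · 47.4 = 8.878 mm.
The walls impose strain ε = −(8.878)/9910 = -8.9586e-04; σ = Eε = 111000 · -8.9586e-04 = -99.44 MPa.
Wall reaction R = σ·A = -99.44·2060 = -204800 N = -204.8 kN.

-205 kN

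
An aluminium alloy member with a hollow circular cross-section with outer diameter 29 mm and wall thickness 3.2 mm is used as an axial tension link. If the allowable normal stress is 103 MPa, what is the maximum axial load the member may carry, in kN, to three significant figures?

A = 259.4 mm².
P_max = σ_allow · A = 103 · 259.4 = 26720 N = 26.72 kN.

26.7 kN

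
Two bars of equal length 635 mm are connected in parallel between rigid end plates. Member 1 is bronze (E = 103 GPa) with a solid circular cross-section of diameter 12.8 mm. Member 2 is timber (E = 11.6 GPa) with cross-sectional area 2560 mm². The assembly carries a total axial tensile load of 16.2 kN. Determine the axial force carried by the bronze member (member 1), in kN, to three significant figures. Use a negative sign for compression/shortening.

5.00 kN

A_1 = 128.7 mm².
Equal strain + equilibrium ⇒ each member carries load in proportion to AE: A₁E₁ = 13250000 N, A₂E₂ = 29700000 N, ΣAE = 42950000 N.
F₁ = P·A₁E₁/ΣAE = 16200·13250000/42950000 = 4999 N.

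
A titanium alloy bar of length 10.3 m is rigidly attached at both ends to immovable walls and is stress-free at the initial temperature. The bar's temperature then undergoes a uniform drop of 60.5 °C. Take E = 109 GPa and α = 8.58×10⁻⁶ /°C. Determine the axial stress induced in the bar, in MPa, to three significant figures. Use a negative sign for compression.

56.6 MPa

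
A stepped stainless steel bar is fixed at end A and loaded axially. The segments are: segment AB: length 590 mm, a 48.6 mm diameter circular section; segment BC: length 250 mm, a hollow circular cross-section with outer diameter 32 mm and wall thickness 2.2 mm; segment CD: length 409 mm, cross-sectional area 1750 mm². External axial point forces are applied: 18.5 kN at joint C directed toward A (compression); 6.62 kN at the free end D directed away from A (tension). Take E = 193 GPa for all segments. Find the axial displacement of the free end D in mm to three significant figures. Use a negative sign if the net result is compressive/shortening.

-0.0863 mm

Internal axial forces (sectioning from the free end, tension +): N_CD = 6.62 kN, N_BC = -11.88 kN, N_AB = -11.88 kN.
A_AB = 1855 mm².
A_BC = 206 mm².
δ_AB = -11880·590/(1855·193000) = -0.01958 mm
δ_BC = -11880·250/(206·193000) = -0.07472 mm
δ_CD = 6620·409/(1750·193000) = 0.008017 mm
δ = Σδ_i = -0.08628 mm.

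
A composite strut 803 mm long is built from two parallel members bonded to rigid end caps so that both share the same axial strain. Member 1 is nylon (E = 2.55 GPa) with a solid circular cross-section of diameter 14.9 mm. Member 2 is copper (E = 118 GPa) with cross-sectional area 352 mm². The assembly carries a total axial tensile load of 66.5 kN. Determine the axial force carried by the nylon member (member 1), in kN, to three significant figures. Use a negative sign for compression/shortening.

A_1 = 174.4 mm².
Equal strain + equilibrium ⇒ each member carries load in proportion to AE: A₁E₁ = 444600 N, A₂E₂ = 41540000 N, ΣAE = 41980000 N.
F₁ = P·A₁E₁/ΣAE = 66500·444600/41980000 = 704.3 N.

0.704 kN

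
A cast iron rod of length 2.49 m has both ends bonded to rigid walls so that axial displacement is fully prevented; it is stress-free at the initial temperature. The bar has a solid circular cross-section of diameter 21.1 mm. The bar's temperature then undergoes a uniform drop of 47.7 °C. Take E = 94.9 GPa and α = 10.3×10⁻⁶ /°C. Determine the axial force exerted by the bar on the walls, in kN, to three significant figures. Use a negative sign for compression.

Free thermal expansion αLΔT = 10.3e-6 · 2490 · -47.7 = -1.223 mm.
The walls impose strain ε = −(-1.223)/2490 = 4.9131e-04; σ = Eε = 94900 · 4.9131e-04 = 46.63 MPa.
Wall reaction R = σ·A = 46.63·349.7 = 16300 N = 16.3 kN.

16.3 kN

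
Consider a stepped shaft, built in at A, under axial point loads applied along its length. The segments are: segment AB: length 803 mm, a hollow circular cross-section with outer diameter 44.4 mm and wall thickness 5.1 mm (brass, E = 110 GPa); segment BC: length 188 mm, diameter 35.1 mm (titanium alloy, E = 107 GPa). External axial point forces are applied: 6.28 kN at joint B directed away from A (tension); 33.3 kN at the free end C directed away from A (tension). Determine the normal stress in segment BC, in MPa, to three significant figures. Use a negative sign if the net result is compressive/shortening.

34.4 MPa

Internal axial forces (sectioning from the free end, tension +): N_BC = 33.3 kN, N_AB = 39.58 kN.
A_BC = 967.6 mm².
σ_BC = N_BC/A_BC = 33300/967.6 = 34.41 MPa.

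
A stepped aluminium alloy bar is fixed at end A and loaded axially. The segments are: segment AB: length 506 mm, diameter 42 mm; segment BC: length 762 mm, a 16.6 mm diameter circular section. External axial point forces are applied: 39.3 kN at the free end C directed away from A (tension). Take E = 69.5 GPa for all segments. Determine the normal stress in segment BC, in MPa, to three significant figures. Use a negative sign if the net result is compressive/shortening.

182 MPa

Internal axial forces (sectioning from the free end, tension +): N_BC = 39.3 kN, N_AB = 39.3 kN.
A_BC = 216.4 mm².
σ_BC = N_BC/A_BC = 39300/216.4 = 181.6 MPa.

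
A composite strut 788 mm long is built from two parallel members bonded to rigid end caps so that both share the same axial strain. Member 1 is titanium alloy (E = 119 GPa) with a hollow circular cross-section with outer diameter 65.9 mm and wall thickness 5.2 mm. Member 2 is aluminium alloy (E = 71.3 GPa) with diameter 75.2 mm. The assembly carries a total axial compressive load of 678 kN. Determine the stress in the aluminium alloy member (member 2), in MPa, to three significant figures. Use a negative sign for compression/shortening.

A_1 = 991.6 mm².
A_2 = 4441 mm².
Equal strain + equilibrium ⇒ each member carries load in proportion to AE: A₁E₁ = 118000000 N, A₂E₂ = 316700000 N, ΣAE = 434700000 N.
σ₂ = P·E₂/ΣAE = -678000·71300/434700000 = -111.2 MPa.

-111 MPa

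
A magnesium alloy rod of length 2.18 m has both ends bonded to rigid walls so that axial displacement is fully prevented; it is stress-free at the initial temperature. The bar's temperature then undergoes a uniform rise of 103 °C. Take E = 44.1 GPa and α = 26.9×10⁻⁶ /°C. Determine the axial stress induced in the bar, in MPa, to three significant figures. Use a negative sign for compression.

-122 MPa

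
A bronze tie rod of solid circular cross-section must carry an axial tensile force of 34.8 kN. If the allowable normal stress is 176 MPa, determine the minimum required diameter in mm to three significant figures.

Required area A ≥ P/σ_allow = 34800/176 = 197.7 mm².
For a solid circular section, d ≥ √(4A/π) = 15.87 mm.

15.9 mm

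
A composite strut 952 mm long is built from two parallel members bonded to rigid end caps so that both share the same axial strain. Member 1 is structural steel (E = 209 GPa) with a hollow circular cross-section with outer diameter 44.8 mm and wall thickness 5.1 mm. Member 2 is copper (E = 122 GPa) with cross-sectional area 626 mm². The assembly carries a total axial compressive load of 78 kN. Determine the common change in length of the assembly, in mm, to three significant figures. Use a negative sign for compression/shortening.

-0.355 mm

A_1 = 636.1 mm².
Equal strain + equilibrium ⇒ each member carries load in proportion to AE: A₁E₁ = 132900000 N, A₂E₂ = 76370000 N, ΣAE = 209300000 N.
δ = PL/ΣAE = -78000·952/209300000 = -0.3548 mm.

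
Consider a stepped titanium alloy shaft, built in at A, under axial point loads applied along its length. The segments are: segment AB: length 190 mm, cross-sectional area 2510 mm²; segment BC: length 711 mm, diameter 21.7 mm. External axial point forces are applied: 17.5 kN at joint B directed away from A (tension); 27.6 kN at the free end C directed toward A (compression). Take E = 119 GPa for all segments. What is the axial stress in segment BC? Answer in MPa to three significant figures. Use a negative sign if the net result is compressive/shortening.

Internal axial forces (sectioning from the free end, tension +): N_BC = -27.6 kN, N_AB = -10.1 kN.
A_BC = 369.8 mm².
σ_BC = N_BC/A_BC = -27600/369.8 = -74.63 MPa.

-74.6 MPa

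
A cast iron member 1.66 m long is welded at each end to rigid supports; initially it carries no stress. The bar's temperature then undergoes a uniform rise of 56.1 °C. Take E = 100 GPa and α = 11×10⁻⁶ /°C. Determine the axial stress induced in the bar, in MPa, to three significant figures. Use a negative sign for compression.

Free thermal expansion αLΔT = 11e-6 · 1660 · 56.1 = 1.024 mm.
The walls impose strain ε = −(1.024)/1660 = -6.1710e-04; σ = Eε = 100000 · -6.1710e-04 = -61.71 MPa.

-61.7 MPa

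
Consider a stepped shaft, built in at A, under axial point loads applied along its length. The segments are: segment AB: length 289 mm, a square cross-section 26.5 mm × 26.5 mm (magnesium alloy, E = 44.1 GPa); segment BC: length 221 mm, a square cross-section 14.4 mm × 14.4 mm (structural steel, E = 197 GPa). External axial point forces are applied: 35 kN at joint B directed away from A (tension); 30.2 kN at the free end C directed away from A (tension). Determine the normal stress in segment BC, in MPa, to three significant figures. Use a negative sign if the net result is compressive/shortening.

146 MPa

Internal axial forces (sectioning from the free end, tension +): N_BC = 30.2 kN, N_AB = 65.2 kN.
A_BC = 207.4 mm².
σ_BC = N_BC/A_BC = 30200/207.4 = 145.6 MPa.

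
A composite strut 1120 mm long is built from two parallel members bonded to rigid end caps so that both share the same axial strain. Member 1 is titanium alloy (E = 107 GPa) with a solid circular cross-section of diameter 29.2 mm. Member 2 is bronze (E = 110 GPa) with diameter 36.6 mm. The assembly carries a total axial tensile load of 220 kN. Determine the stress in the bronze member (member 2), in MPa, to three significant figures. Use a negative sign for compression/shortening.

A_1 = 669.7 mm².
A_2 = 1052 mm².
Equal strain + equilibrium ⇒ each member carries load in proportion to AE: A₁E₁ = 71650000 N, A₂E₂ = 115700000 N, ΣAE = 187400000 N.
σ₂ = P·E₂/ΣAE = 220000·110000/187400000 = 129.1 MPa.

129 MPa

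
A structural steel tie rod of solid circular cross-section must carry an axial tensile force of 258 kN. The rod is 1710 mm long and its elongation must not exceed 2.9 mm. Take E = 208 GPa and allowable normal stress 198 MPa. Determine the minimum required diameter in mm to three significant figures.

Required area A ≥ P/σ_allow = 258000/198 = 1303 mm².
For a solid circular section, d ≥ √(4A/π) = 40.73 mm.
Elongation limit: A ≥ PL/(Eδ_allow) = 258000·1710/(208000·2.9) = 731.4 mm² ⇒ d ≥ 30.52 mm.
The stress limit governs.

40.7 mm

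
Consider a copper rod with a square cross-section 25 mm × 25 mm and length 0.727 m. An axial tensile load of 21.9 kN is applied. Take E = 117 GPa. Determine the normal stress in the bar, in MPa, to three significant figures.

35.0 MPa

A = 625 mm².
σ = N/A = 21900/625 = 35.04 MPa.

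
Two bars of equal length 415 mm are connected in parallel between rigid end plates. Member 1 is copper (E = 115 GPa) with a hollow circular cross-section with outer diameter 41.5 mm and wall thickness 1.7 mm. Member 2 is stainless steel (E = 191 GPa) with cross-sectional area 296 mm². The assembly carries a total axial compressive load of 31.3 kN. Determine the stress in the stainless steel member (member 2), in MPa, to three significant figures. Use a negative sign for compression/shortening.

A_1 = 212.6 mm².
Equal strain + equilibrium ⇒ each member carries load in proportion to AE: A₁E₁ = 24440000 N, A₂E₂ = 56540000 N, ΣAE = 80980000 N.
σ₂ = P·E₂/ΣAE = -31300·191000/80980000 = -73.82 MPa.

-73.8 MPa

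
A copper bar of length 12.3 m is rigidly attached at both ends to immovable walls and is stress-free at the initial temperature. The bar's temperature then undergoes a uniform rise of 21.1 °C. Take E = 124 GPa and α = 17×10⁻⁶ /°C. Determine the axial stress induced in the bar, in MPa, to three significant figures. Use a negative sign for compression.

Free thermal expansion αLΔT = 17e-6 · 12300 · 21.1 = 4.412 mm.
The walls impose strain ε = −(4.412)/12300 = -3.5870e-04; σ = Eε = 124000 · -3.5870e-04 = -44.48 MPa.

-44.5 MPa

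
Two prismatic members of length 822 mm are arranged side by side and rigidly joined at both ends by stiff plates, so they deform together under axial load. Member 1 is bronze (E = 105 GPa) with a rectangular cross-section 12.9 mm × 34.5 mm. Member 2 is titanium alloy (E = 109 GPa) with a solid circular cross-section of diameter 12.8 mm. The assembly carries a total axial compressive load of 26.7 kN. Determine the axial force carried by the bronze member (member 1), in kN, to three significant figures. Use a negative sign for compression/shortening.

A_1 = 445.1 mm².
A_2 = 128.7 mm².
Equal strain + equilibrium ⇒ each member carries load in proportion to AE: A₁E₁ = 46730000 N, A₂E₂ = 14030000 N, ΣAE = 60760000 N.
F₁ = P·A₁E₁/ΣAE = -26700·46730000/60760000 = -20540 N.

-20.5 kN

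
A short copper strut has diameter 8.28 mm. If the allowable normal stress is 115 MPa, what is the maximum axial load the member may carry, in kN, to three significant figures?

6.19 kN

A = 53.85 mm².
P_max = σ_allow · A = 115 · 53.85 = 6192 N = 6.192 kN.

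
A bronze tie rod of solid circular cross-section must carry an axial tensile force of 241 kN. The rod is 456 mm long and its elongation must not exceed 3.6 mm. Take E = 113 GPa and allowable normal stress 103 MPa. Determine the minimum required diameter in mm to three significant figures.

Required area A ≥ P/σ_allow = 241000/103 = 2340 mm².
For a solid circular section, d ≥ √(4A/π) = 54.58 mm.
Elongation limit: A ≥ PL/(Eδ_allow) = 241000·456/(113000·3.6) = 270.1 mm² ⇒ d ≥ 18.55 mm.
The stress limit governs.

54.6 mm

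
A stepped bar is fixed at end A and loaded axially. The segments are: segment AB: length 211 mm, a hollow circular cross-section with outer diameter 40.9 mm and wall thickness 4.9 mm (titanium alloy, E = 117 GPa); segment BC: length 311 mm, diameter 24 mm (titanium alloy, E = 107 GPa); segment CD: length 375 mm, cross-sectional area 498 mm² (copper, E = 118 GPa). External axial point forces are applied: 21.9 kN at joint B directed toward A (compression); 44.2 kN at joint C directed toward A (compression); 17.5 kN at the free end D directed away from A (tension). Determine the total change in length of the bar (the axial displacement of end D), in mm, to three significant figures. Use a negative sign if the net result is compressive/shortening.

-0.218 mm

Internal axial forces (sectioning from the free end, tension +): N_CD = 17.5 kN, N_BC = -26.7 kN, N_AB = -48.6 kN.
A_AB = 554.2 mm².
A_BC = 452.4 mm².
δ_AB = -48600·211/(554.2·117000) = -0.1582 mm
δ_BC = -26700·311/(452.4·107000) = -0.1715 mm
δ_CD = 17500·375/(498·118000) = 0.1117 mm
δ = Σδ_i = -0.218 mm.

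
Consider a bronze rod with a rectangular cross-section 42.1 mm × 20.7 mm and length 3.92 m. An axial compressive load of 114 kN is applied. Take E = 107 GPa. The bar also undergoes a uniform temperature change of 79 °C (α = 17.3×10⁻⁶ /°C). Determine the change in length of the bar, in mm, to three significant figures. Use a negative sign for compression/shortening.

0.565 mm

A = 871.5 mm².
δ_mech = NL/(AE) = -114000·3920/(871.5·107000) = -4.792 mm.
δ_thermal = αLΔT = 17.3e-6·3920·79 = 5.357 mm.
δ = δ_mech + δ_thermal = 0.565 mm.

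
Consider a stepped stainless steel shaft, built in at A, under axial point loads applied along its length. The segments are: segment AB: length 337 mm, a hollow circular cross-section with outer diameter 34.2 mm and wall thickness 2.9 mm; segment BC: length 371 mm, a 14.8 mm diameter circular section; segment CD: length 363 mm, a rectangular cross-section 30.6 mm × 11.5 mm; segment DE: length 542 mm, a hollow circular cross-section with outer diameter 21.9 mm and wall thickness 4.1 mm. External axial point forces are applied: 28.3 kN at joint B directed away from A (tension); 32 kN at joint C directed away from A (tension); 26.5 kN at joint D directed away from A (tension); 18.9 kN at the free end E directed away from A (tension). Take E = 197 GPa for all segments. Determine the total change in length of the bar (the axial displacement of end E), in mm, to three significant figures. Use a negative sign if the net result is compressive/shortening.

Internal axial forces (sectioning from the free end, tension +): N_DE = 18.9 kN, N_CD = 45.4 kN, N_BC = 77.4 kN, N_AB = 105.7 kN.
A_AB = 285.2 mm².
A_BC = 172 mm².
A_CD = 351.9 mm².
A_DE = 229.3 mm².
δ_AB = 105700·337/(285.2·197000) = 0.6341 mm
δ_BC = 77400·371/(172·197000) = 0.8473 mm
δ_CD = 45400·363/(351.9·197000) = 0.2377 mm
δ_DE = 18900·542/(229.3·197000) = 0.2268 mm
δ = Σδ_i = 1.946 mm.

1.95 mm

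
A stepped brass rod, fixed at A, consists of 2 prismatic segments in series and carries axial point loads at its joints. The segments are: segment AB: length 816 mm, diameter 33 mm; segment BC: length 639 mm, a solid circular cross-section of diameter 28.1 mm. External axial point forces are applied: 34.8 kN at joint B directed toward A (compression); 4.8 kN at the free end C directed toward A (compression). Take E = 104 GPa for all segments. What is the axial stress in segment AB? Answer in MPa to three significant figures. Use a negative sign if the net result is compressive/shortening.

Internal axial forces (sectioning from the free end, tension +): N_BC = -4.8 kN, N_AB = -39.6 kN.
A_AB = 855.3 mm².
σ_AB = N_AB/A_AB = -39600/855.3 = -46.3 MPa.

-46.3 MPa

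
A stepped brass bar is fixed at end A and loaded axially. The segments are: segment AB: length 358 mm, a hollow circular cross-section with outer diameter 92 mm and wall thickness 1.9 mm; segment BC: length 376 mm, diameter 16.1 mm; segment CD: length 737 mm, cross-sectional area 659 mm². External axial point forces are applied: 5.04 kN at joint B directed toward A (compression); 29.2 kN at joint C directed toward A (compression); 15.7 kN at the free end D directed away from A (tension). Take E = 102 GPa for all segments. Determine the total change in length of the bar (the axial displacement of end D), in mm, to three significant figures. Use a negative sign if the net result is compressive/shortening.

-0.193 mm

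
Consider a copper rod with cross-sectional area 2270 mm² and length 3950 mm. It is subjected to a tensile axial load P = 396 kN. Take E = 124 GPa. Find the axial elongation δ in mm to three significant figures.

5.56 mm

δ_mech = NL/(AE) = 396000·3950/(2270·124000) = 5.557 mm.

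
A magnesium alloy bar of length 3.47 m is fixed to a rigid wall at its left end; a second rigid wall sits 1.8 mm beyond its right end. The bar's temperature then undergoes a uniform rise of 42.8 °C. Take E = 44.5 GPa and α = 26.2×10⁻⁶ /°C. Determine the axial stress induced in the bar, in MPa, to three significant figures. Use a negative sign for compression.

-26.8 MPa

Free thermal expansion αLΔT = 26.2e-6 · 3470 · 42.8 = 3.891 mm.
The walls engage after the gap closes; constrained expansion = 3.891 − 1.8 = 2.091 mm.
The walls impose strain ε = −(2.091)/3470 = -6.0263e-04; σ = Eε = 44500 · -6.0263e-04 = -26.82 MPa.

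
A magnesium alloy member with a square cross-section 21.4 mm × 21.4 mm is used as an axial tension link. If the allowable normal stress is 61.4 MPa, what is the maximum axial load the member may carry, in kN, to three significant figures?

28.1 kN

A = 458 mm².
P_max = σ_allow · A = 61.4 · 458 = 28120 N = 28.12 kN.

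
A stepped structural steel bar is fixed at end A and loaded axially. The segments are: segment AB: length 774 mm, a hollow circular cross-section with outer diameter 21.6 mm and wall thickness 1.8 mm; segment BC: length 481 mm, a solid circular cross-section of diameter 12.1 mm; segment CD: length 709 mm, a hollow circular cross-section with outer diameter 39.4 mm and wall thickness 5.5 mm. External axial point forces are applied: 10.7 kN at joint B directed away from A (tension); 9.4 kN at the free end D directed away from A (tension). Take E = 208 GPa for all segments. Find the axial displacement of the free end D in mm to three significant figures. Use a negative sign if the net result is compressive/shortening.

Internal axial forces (sectioning from the free end, tension +): N_CD = 9.4 kN, N_BC = 9.4 kN, N_AB = 20.1 kN.
A_AB = 112 mm².
A_BC = 115 mm².
A_CD = 585.7 mm².
δ_AB = 20100·774/(112·208000) = 0.668 mm
δ_BC = 9400·481/(115·208000) = 0.189 mm
δ_CD = 9400·709/(585.7·208000) = 0.0547 mm
δ = Σδ_i = 0.9118 mm.

0.912 mm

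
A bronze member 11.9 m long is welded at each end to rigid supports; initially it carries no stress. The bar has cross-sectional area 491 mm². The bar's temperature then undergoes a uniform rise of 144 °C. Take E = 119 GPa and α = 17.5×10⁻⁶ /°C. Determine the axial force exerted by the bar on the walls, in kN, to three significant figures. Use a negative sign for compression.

-147 kN

Free thermal expansion αLΔT = 17.5e-6 · 11900 · 144 = 29.99 mm.
The walls impose strain ε = −(29.99)/11900 = -2.5200e-03; σ = Eε = 119000 · -2.5200e-03 = -299.9 MPa.
Wall reaction R = σ·A = -299.9·491 = -147200 N = -147.2 kN.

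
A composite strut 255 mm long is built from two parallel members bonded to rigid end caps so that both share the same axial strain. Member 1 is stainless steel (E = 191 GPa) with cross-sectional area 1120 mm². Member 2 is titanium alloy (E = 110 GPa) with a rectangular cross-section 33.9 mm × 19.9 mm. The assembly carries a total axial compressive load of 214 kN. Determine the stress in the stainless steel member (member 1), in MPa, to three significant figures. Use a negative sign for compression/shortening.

A_2 = 674.6 mm².
Equal strain + equilibrium ⇒ each member carries load in proportion to AE: A₁E₁ = 213900000 N, A₂E₂ = 74210000 N, ΣAE = 288100000 N.
σ₁ = P·E₁/ΣAE = -214000·191000/288100000 = -141.9 MPa.

-142 MPa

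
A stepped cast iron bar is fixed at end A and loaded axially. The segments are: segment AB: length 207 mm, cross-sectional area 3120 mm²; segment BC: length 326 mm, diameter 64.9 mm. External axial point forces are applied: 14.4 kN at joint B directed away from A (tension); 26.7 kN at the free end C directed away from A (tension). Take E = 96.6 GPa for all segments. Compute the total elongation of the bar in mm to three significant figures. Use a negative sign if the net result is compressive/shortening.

Internal axial forces (sectioning from the free end, tension +): N_BC = 26.7 kN, N_AB = 41.1 kN.
A_BC = 3308 mm².
δ_AB = 41100·207/(3120·96600) = 0.02823 mm
δ_BC = 26700·326/(3308·96600) = 0.02724 mm
δ = Σδ_i = 0.05547 mm.

0.0555 mm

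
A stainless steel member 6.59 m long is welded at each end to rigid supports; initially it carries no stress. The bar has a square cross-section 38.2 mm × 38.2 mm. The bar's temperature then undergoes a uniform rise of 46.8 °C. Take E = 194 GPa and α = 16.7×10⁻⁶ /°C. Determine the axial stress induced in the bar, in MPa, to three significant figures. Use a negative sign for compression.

Free thermal expansion αLΔT = 16.7e-6 · 6590 · 46.8 = 5.15 mm.
The walls impose strain ε = −(5.15)/6590 = -7.8156e-04; σ = Eε = 194000 · -7.8156e-04 = -151.6 MPa.

-152 MPa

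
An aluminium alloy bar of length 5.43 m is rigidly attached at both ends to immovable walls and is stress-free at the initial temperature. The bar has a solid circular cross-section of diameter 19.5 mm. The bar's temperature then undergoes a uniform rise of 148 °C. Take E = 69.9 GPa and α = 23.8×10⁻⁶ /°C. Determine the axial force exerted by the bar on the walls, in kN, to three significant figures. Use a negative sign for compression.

-73.5 kN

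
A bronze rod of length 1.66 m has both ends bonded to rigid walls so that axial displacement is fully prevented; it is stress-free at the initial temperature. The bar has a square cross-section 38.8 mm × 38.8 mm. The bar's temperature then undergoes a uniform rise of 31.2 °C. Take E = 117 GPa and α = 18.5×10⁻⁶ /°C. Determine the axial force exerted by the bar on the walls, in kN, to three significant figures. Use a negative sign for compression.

-102 kN

Free thermal expansion αLΔT = 18.5e-6 · 1660 · 31.2 = 0.9582 mm.
The walls impose strain ε = −(0.9582)/1660 = -5.7720e-04; σ = Eε = 117000 · -5.7720e-04 = -67.53 MPa.
Wall reaction R = σ·A = -67.53·1505 = -101700 N = -101.7 kN.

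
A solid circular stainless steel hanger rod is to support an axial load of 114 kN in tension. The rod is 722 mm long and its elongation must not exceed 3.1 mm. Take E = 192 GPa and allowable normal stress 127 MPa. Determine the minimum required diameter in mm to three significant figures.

33.8 mm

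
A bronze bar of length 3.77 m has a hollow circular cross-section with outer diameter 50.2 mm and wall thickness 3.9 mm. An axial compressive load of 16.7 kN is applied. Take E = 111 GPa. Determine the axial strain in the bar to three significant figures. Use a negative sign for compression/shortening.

A = 567.3 mm².
σ = N/A = -29.44 MPa; ε = σ/E = -29.44/111000 = -2.652e-04.

-2.65e-04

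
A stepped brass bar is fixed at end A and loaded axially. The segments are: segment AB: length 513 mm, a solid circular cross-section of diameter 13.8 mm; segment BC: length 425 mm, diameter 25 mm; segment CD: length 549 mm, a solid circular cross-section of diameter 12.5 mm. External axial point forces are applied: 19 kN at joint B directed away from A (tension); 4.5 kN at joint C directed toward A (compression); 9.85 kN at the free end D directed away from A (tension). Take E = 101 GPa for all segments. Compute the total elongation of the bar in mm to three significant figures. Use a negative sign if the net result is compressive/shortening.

1.31 mm

Internal axial forces (sectioning from the free end, tension +): N_CD = 9.85 kN, N_BC = 5.35 kN, N_AB = 24.35 kN.
A_AB = 149.6 mm².
A_BC = 490.9 mm².
A_CD = 122.7 mm².
δ_AB = 24350·513/(149.6·101000) = 0.8269 mm
δ_BC = 5350·425/(490.9·101000) = 0.04586 mm
δ_CD = 9850·549/(122.7·101000) = 0.4363 mm
δ = Σδ_i = 1.309 mm.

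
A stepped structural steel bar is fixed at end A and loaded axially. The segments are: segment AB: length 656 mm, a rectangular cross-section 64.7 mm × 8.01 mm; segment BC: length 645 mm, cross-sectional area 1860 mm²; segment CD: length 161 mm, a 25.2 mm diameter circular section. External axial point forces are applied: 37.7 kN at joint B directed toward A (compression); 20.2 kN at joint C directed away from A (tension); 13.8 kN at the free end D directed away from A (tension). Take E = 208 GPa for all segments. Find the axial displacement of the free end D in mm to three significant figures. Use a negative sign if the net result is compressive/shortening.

Internal axial forces (sectioning from the free end, tension +): N_CD = 13.8 kN, N_BC = 34 kN, N_AB = -3.7 kN.
A_AB = 518.2 mm².
A_CD = 498.8 mm².
δ_AB = -3700·656/(518.2·208000) = -0.02252 mm
δ_BC = 34000·645/(1860·208000) = 0.05668 mm
δ_CD = 13800·161/(498.8·208000) = 0.02142 mm
δ = Σδ_i = 0.05558 mm.

0.0556 mm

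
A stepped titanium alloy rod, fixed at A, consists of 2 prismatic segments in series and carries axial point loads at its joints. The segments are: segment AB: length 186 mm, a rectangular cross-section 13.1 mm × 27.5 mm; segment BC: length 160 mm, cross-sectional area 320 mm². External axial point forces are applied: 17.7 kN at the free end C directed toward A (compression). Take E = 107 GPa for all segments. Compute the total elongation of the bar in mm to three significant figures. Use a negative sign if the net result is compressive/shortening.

Internal axial forces (sectioning from the free end, tension +): N_BC = -17.7 kN, N_AB = -17.7 kN.
A_AB = 360.2 mm².
δ_AB = -17700·186/(360.2·107000) = -0.08541 mm
δ_BC = -17700·160/(320·107000) = -0.08271 mm
δ = Σδ_i = -0.1681 mm.

-0.168 mm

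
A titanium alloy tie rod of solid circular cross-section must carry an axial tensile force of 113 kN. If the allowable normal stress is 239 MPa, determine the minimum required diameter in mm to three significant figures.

Required area A ≥ P/σ_allow = 113000/239 = 472.8 mm².
For a solid circular section, d ≥ √(4A/π) = 24.54 mm.

24.5 mm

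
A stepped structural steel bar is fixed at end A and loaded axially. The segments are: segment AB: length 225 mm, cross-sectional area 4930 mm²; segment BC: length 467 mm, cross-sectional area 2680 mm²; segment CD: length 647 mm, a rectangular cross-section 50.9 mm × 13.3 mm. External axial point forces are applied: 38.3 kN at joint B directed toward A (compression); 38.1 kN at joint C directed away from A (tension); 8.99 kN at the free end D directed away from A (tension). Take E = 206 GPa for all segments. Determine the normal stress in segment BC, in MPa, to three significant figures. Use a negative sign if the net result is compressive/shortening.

17.6 MPa

Internal axial forces (sectioning from the free end, tension +): N_CD = 8.99 kN, N_BC = 47.09 kN, N_AB = 8.79 kN.
σ_BC = N_BC/A_BC = 47090/2680 = 17.57 MPa.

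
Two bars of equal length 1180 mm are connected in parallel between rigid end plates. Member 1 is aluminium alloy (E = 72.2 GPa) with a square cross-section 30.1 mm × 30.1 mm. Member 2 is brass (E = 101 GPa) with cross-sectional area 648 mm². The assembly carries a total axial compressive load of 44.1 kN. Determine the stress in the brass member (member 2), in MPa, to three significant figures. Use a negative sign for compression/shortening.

-34.0 MPa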